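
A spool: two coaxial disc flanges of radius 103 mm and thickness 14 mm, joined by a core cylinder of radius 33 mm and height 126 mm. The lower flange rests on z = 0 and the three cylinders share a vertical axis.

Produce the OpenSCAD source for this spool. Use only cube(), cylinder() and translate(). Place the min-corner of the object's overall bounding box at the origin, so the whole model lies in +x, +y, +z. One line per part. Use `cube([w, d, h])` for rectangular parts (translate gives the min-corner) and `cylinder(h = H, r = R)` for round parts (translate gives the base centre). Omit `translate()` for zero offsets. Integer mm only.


translate([103, 103, 0]) cylinder(h = 14, r = 103);
translate([103, 103, 14]) cylinder(h = 126, r = 33);
translate([103, 103, 140]) cylinder(h = 14, r = 103);


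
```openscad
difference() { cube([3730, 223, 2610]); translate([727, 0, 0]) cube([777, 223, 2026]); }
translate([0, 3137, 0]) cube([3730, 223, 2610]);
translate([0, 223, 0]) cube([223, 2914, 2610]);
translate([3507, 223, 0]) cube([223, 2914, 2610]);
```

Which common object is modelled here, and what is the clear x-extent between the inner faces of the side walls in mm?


A single room. The interior width is 3284 mm.

Four walls enclosing a rectangle with a door in the front wall — a room. Outside width 3730 minus two 223 mm walls gives 3284 mm.


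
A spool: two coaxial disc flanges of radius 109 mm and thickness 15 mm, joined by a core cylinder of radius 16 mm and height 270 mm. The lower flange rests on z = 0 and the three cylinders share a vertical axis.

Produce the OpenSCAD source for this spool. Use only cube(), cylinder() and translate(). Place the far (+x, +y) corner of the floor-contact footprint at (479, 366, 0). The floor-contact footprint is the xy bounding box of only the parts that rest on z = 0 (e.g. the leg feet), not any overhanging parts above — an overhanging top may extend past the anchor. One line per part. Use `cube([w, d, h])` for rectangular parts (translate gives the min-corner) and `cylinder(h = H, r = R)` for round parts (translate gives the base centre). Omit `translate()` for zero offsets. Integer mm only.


translate([370, 257, 0]) cylinder(h = 15, r = 109);
translate([370, 257, 15]) cylinder(h = 270, r = 16);
translate([370, 257, 285]) cylinder(h = 15, r = 109);


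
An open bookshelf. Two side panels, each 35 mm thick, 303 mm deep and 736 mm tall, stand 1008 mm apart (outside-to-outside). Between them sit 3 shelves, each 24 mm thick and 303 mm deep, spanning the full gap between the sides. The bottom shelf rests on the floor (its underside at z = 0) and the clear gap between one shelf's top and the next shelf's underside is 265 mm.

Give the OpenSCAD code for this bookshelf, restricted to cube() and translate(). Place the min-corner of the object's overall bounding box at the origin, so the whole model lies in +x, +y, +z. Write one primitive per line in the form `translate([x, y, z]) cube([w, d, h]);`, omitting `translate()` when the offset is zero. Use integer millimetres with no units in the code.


cube([35, 303, 736]);
translate([973, 0, 0]) cube([35, 303, 736]);
translate([35, 0, 0]) cube([938, 303, 24]);
translate([35, 0, 289]) cube([938, 303, 24]);
translate([35, 0, 578]) cube([938, 303, 24]);


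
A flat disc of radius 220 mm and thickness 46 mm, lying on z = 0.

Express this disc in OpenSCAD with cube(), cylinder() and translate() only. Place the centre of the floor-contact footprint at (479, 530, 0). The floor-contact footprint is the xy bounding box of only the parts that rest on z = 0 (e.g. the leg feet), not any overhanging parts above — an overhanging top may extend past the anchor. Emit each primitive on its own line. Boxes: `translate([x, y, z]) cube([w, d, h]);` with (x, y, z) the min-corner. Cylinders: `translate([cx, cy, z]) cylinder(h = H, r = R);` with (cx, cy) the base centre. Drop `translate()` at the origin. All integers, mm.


translate([479, 530, 0]) cylinder(h = 46, r = 220);


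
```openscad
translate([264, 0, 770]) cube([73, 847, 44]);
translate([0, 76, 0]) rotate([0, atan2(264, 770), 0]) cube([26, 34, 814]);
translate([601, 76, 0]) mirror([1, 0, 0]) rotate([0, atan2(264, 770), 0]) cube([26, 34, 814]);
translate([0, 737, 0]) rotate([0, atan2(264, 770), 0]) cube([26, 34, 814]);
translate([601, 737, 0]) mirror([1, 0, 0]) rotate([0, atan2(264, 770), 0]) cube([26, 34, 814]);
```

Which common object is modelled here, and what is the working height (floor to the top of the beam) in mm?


A sawhorse. The overall height is 814 mm.

A beam across two mirrored pairs of raked legs — a sawhorse. The beam's underside is at z = 770 (matching the legs' vertical rise in atan2(264, 770)) and the beam is 44 mm tall, so its top is at 770 + 44 = 814 mm. The raked legs top out at the beam's underside, so that is the highest point.


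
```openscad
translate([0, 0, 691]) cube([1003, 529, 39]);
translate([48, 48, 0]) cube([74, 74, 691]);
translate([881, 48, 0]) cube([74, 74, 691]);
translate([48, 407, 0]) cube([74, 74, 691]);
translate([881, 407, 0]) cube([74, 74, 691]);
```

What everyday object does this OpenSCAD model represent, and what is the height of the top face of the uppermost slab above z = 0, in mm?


A table. The table height is 730 mm.

A 1003×529×39 slab sits at z = 691 on four 74 mm square posts — a table. The top surface is at 691 + 39 = 730 mm.


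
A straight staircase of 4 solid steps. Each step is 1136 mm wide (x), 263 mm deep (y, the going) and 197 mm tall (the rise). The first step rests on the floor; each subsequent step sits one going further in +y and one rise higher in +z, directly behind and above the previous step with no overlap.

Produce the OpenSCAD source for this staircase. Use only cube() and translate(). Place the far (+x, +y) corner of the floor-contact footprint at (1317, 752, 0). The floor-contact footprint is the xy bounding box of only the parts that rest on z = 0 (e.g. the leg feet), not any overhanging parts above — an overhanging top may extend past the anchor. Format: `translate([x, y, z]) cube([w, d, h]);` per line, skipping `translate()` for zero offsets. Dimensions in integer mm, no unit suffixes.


translate([181, 489, 0]) cube([1136, 263, 197]);
translate([181, 752, 197]) cube([1136, 263, 197]);
translate([181, 1015, 394]) cube([1136, 263, 197]);
translate([181, 1278, 591]) cube([1136, 263, 197]);


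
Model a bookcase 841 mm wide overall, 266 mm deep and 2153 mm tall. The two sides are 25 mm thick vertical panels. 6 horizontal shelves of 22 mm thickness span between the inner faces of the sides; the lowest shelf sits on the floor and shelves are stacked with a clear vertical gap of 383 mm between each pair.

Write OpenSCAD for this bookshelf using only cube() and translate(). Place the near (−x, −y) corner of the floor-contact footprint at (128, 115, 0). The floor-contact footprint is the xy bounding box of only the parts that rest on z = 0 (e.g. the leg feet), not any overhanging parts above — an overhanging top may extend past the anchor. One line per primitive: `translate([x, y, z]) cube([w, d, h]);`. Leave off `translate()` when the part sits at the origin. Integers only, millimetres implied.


translate([128, 115, 0]) cube([25, 266, 2153]);
translate([944, 115, 0]) cube([25, 266, 2153]);
translate([153, 115, 0]) cube([791, 266, 22]);
translate([153, 115, 405]) cube([791, 266, 22]);
translate([153, 115, 810]) cube([791, 266, 22]);
translate([153, 115, 1215]) cube([791, 266, 22]);
translate([153, 115, 1620]) cube([791, 266, 22]);
translate([153, 115, 2025]) cube([791, 266, 22]);


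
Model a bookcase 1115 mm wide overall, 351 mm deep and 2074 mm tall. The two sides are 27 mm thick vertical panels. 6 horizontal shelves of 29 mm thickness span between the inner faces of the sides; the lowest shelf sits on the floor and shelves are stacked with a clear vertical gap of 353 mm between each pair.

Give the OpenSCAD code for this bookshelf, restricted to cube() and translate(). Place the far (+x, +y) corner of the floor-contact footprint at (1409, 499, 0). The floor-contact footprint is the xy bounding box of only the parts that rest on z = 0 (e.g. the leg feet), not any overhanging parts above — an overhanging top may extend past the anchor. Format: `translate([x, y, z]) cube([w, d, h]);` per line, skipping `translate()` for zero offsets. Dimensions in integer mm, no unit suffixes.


translate([294, 148, 0]) cube([27, 351, 2074]);
translate([1382, 148, 0]) cube([27, 351, 2074]);
translate([321, 148, 0]) cube([1061, 351, 29]);
translate([321, 148, 382]) cube([1061, 351, 29]);
translate([321, 148, 764]) cube([1061, 351, 29]);
translate([321, 148, 1146]) cube([1061, 351, 29]);
translate([321, 148, 1528]) cube([1061, 351, 29]);
translate([321, 148, 1910]) cube([1061, 351, 29]);


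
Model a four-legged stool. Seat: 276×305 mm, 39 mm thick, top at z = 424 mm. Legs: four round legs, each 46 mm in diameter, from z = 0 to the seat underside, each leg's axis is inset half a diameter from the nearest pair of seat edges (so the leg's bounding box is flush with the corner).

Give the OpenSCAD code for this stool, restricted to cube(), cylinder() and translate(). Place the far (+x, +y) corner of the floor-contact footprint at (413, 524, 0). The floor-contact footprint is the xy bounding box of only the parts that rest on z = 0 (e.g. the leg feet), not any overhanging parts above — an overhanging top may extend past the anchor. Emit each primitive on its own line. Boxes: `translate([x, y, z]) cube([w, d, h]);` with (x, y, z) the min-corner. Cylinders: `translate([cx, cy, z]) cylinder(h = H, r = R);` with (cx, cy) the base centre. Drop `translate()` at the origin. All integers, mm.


translate([137, 219, 385]) cube([276, 305, 39]);
translate([160, 242, 0]) cylinder(h = 385, r = 23);
translate([390, 242, 0]) cylinder(h = 385, r = 23);
translate([160, 501, 0]) cylinder(h = 385, r = 23);
translate([390, 501, 0]) cylinder(h = 385, r = 23);


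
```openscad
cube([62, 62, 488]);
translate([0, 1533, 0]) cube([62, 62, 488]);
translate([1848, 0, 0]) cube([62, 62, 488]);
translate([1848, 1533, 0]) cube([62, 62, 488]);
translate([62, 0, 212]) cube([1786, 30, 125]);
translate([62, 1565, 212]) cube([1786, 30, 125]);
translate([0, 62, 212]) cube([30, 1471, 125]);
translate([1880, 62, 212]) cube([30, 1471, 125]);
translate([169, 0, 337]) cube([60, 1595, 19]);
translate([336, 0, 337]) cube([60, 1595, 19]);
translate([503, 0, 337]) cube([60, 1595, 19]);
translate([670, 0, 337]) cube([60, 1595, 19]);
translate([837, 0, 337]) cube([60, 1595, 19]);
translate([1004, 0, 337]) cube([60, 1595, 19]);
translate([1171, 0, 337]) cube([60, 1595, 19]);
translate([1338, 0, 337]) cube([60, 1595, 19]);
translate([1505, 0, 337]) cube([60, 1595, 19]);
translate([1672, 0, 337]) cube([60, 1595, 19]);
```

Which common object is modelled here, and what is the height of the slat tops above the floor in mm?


A bed frame. The slat-top height is 356 mm.

Four posts, four rails, and a row of slats — a bed frame. Slats sit on the rails at z = 212 + 125 = 337; with slat thickness 19, the top is 356 mm.


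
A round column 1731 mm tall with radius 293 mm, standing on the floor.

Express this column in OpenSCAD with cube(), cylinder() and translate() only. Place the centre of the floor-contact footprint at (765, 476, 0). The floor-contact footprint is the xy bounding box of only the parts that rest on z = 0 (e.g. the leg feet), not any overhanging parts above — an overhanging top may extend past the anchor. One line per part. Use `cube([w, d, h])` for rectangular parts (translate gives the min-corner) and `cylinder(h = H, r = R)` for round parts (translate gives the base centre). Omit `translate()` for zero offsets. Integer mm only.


translate([765, 476, 0]) cylinder(h = 1731, r = 293);


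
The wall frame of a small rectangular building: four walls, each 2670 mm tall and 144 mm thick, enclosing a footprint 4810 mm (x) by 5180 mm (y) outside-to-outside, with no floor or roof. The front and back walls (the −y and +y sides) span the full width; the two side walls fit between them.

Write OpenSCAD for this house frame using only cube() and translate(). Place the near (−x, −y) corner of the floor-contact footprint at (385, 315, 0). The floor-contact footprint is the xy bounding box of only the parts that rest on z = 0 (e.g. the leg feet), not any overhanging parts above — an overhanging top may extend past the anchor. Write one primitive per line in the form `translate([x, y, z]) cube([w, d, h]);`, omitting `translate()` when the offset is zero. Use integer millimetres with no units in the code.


translate([385, 315, 0]) cube([4810, 144, 2670]);
translate([385, 5351, 0]) cube([4810, 144, 2670]);
translate([385, 459, 0]) cube([144, 4892, 2670]);
translate([5051, 459, 0]) cube([144, 4892, 2670]);


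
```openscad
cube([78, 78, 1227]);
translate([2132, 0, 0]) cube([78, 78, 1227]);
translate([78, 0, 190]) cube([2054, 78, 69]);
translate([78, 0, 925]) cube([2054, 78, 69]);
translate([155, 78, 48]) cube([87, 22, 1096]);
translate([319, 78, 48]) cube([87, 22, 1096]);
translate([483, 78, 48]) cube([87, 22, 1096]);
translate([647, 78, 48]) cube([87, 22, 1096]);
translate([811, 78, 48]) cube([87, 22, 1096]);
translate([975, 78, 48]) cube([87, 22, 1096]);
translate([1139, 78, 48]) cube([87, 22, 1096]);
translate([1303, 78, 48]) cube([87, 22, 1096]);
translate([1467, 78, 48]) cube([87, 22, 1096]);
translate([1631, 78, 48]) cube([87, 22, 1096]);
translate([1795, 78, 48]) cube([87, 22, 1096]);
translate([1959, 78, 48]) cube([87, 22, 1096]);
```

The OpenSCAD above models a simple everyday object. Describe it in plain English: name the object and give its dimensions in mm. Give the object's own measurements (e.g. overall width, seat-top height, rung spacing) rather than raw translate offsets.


A fence section. Two 78×78 mm posts, 1227 mm tall, stand on the floor with a clear span of 2054 mm between their inner faces. Two horizontal rails of 78×69 mm section span the gap between the posts with their undersides at z = 190 mm and z = 925 mm, flush with the posts' −y face. 12 pickets, each 87 mm wide, 22 mm thick and 1096 mm tall, are fixed to the +y face of the rails with their bottoms at z = 48 mm, spaced across the span with a 77 mm gap after the −x post and between neighbouring pickets, with 86 mm left before the +x post.


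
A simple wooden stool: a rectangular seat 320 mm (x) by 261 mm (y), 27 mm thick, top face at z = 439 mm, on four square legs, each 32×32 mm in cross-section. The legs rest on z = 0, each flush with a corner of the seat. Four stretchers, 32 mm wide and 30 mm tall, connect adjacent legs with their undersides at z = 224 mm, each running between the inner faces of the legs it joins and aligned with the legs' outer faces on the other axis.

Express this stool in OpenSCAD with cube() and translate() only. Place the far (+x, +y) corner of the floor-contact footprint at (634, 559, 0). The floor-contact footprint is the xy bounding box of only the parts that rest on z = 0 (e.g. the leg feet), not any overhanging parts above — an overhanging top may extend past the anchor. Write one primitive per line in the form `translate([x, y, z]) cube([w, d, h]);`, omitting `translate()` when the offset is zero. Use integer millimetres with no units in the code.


// leg_h = 439 - 27 = 412
// stretcher span = 320 - 2*32 = 256
translate([314, 298, 412]) cube([320, 261, 27]);
translate([314, 298, 0]) cube([32, 32, 412]);
translate([602, 298, 0]) cube([32, 32, 412]);
translate([314, 527, 0]) cube([32, 32, 412]);
translate([602, 527, 0]) cube([32, 32, 412]);
translate([346, 298, 224]) cube([256, 32, 30]);
translate([346, 527, 224]) cube([256, 32, 30]);
translate([314, 330, 224]) cube([32, 197, 30]);
translate([602, 330, 224]) cube([32, 197, 30]);


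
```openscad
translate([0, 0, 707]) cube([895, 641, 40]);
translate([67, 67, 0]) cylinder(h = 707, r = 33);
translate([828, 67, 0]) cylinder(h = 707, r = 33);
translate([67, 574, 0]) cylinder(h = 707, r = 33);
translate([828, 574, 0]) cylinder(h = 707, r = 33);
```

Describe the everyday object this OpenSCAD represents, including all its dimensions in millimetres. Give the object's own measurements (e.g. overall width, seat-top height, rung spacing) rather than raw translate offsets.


A table: top 895 mm (x) × 641 mm (y), 40 mm thick, upper face at z = 747 mm, on four round legs of 66 mm diameter, each leg's bounding box inset 34 mm from the nearest pair of top edges from z = 0 to the bottom of the top.


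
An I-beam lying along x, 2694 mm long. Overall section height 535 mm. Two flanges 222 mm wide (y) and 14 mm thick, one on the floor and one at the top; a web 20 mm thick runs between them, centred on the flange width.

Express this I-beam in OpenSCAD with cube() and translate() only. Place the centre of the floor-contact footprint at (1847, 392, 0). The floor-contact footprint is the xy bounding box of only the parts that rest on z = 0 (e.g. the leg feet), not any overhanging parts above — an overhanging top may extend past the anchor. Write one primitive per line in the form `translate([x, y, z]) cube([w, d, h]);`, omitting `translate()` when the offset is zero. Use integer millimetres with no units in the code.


translate([500, 281, 0]) cube([2694, 222, 14]);
translate([500, 382, 14]) cube([2694, 20, 507]);
translate([500, 281, 521]) cube([2694, 222, 14]);


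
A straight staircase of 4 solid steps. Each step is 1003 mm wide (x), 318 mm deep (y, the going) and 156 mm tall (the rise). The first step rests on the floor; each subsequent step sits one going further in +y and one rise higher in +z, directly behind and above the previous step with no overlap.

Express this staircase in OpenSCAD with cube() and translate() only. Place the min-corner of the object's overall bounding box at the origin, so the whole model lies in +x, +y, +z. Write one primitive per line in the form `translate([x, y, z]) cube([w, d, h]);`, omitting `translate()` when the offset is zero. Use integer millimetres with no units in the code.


cube([1003, 318, 156]);
translate([0, 318, 156]) cube([1003, 318, 156]);
translate([0, 636, 312]) cube([1003, 318, 156]);
translate([0, 954, 468]) cube([1003, 318, 156]);


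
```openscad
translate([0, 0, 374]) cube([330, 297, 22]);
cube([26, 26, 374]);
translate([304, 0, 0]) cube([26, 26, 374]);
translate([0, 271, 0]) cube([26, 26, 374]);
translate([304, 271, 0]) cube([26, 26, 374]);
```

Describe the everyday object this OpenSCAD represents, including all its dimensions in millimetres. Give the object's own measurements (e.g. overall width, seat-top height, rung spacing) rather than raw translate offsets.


A four-legged stool. The seat is a 330×297×22 mm slab whose top surface is at z = 396 mm; four square legs, each 26×26 mm in cross-section, run from the floor (z = 0) to the underside of the seat, each flush with a corner of the seat.


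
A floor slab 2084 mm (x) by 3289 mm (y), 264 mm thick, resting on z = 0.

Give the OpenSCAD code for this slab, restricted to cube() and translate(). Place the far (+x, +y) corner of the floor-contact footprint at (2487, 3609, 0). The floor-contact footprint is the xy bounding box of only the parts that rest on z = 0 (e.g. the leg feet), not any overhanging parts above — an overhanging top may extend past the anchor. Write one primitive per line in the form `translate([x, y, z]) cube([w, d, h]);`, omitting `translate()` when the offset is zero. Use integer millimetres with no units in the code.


translate([403, 320, 0]) cube([2084, 3289, 264]);


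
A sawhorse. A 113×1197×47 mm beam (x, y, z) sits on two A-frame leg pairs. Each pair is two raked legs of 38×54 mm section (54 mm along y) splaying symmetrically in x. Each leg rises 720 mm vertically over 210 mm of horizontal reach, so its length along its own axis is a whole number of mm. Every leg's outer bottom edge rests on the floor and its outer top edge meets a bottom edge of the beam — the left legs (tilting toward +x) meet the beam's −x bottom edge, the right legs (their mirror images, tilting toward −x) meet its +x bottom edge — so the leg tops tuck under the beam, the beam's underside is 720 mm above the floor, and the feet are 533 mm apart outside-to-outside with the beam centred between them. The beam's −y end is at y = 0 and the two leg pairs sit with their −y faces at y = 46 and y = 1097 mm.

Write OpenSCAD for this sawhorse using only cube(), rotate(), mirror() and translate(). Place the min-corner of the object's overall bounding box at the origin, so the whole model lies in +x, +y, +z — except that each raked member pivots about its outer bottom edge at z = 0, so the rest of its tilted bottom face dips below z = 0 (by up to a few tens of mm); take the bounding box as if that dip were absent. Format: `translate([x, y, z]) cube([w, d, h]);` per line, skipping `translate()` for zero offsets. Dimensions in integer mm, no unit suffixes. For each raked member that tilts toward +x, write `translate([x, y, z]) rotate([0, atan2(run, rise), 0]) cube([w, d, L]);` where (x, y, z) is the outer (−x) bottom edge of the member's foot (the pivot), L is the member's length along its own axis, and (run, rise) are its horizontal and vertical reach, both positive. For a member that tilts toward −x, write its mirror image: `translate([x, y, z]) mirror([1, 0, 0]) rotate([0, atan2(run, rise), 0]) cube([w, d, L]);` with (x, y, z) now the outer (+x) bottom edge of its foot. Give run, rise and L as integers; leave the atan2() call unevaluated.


// leg length = √(210² + 720²) = 750
// right-leg outer foot x = 2·210 + 113 = 533
// beam min-corner = (210, 0, 720)
translate([210, 0, 720]) cube([113, 1197, 47]);
translate([0, 46, 0]) rotate([0, atan2(210, 720), 0]) cube([38, 54, 750]);
translate([533, 46, 0]) mirror([1, 0, 0]) rotate([0, atan2(210, 720), 0]) cube([38, 54, 750]);
translate([0, 1097, 0]) rotate([0, atan2(210, 720), 0]) cube([38, 54, 750]);
translate([533, 1097, 0]) mirror([1, 0, 0]) rotate([0, atan2(210, 720), 0]) cube([38, 54, 750]);


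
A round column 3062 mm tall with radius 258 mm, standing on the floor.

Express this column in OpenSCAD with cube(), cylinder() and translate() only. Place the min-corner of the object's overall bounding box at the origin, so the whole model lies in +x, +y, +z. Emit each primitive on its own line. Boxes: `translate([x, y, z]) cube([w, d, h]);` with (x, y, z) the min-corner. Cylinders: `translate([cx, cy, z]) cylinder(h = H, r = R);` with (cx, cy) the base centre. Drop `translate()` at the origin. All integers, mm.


translate([258, 258, 0]) cylinder(h = 3062, r = 258);


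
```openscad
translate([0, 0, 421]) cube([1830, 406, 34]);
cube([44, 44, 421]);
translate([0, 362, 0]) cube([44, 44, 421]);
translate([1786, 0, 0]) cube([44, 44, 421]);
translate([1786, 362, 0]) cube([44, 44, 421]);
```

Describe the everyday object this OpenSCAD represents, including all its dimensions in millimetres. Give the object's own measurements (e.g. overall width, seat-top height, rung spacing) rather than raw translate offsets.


A long wooden bench with a 1830 mm (x) × 406 mm (y) seat, 34 mm thick, its top surface 455 mm above the floor. Four 44 mm square legs at the seat corners, flush with the edges, run from z = 0 to the seat underside.


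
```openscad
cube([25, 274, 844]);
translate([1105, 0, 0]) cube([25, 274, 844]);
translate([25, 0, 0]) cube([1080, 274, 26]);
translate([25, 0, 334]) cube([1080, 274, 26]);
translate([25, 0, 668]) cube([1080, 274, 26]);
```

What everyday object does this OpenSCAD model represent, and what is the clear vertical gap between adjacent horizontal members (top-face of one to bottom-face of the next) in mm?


A bookshelf. The clear shelf gap is 308 mm.

Two tall side panels with 3 horizontal boards between them — a bookshelf. The first two shelf undersides are at z = 0 and z = 334; with shelf thickness 26, the clear gap is 334 − 0 − 26 = 308 mm.


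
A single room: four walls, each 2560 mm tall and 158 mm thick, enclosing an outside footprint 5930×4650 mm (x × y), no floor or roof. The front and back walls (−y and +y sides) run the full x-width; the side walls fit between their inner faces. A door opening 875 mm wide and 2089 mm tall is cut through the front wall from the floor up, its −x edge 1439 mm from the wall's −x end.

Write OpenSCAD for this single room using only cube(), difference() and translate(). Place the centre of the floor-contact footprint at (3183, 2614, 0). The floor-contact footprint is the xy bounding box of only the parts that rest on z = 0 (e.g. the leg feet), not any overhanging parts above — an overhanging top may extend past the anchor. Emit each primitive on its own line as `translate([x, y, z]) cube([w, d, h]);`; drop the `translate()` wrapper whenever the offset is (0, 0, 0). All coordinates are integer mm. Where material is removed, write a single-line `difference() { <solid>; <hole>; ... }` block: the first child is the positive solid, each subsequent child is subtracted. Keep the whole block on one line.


difference() { translate([218, 289, 0]) cube([5930, 158, 2560]); translate([1657, 289, 0]) cube([875, 158, 2089]); }
translate([218, 4781, 0]) cube([5930, 158, 2560]);
translate([218, 447, 0]) cube([158, 4334, 2560]);
translate([5990, 447, 0]) cube([158, 4334, 2560]);


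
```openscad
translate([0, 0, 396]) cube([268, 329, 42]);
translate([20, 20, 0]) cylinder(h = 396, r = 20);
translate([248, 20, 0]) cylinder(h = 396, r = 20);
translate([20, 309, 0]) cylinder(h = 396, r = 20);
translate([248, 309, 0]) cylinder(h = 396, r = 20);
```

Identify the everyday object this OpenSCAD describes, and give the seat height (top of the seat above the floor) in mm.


A stool. The seat height is 438 mm.

A 268×329×42 slab at z = 396 on four corner cylinders — a stool. The seat top is 396 + 42 = 438 mm.


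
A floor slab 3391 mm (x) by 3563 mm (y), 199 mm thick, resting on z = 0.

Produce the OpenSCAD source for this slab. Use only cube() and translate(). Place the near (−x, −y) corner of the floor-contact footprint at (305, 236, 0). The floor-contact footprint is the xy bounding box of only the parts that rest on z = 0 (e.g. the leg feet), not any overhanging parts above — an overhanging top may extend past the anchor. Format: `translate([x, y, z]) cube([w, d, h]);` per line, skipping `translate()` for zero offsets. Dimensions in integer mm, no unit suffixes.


translate([305, 236, 0]) cube([3391, 3563, 199]);


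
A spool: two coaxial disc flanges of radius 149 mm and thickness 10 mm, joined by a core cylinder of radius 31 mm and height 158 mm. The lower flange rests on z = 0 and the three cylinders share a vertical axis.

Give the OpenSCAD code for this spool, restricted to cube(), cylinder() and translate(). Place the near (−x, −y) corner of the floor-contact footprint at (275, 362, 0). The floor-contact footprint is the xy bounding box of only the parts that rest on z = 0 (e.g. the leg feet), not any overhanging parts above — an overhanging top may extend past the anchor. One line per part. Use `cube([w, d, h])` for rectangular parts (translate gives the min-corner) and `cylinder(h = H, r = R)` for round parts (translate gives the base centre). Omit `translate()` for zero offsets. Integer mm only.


translate([424, 511, 0]) cylinder(h = 10, r = 149);
translate([424, 511, 10]) cylinder(h = 158, r = 31);
translate([424, 511, 168]) cylinder(h = 10, r = 149);


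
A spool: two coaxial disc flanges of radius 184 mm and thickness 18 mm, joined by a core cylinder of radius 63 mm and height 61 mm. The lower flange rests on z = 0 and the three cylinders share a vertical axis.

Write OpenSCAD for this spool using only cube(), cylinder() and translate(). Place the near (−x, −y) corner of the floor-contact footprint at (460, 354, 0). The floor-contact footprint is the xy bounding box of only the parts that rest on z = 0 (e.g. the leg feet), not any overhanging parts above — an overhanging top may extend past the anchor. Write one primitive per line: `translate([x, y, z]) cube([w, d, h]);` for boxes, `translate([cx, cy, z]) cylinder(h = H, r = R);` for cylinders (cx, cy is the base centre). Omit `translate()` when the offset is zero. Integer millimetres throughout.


translate([644, 538, 0]) cylinder(h = 18, r = 184);
translate([644, 538, 18]) cylinder(h = 61, r = 63);
translate([644, 538, 79]) cylinder(h = 18, r = 184);


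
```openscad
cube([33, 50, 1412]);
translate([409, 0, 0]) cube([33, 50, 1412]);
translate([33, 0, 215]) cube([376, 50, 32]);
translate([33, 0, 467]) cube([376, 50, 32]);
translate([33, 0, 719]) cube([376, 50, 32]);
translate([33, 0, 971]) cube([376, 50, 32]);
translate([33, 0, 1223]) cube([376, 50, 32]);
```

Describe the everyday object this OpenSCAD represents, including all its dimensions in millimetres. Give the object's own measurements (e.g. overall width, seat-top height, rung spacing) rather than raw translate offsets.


A straight ladder. Two 33×50 mm vertical rails, 1412 mm tall, stand 442 mm apart (outside-to-outside) with their front faces coplanar on the −y side. 5 rungs, each 50 mm deep and 32 mm tall, span between the inner faces of the rails, front faces flush with the rails. The lowest rung's underside is at z = 215 mm and rungs are spaced 252 mm apart (underside to underside).


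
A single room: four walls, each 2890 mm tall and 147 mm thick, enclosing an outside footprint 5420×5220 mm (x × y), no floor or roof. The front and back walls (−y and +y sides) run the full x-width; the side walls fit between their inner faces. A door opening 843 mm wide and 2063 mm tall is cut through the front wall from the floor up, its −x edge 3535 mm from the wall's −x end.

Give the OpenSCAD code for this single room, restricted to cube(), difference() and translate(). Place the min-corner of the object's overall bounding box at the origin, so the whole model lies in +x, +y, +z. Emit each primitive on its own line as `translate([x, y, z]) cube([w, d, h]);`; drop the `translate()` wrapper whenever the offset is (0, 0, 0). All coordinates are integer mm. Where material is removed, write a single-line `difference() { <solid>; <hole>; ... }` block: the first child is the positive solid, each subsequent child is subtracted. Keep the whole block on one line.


difference() { cube([5420, 147, 2890]); translate([3535, 0, 0]) cube([843, 147, 2063]); }
translate([0, 5073, 0]) cube([5420, 147, 2890]);
translate([0, 147, 0]) cube([147, 4926, 2890]);
translate([5273, 147, 0]) cube([147, 4926, 2890]);


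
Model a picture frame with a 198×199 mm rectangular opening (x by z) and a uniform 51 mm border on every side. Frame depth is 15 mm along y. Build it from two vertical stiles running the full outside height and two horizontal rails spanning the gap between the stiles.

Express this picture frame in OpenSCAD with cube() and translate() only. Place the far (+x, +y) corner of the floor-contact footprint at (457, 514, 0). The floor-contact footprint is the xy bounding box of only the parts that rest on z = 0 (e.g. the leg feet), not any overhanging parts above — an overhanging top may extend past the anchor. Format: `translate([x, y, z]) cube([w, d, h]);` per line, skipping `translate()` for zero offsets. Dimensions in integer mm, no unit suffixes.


translate([157, 499, 0]) cube([51, 15, 301]);
translate([406, 499, 0]) cube([51, 15, 301]);
translate([208, 499, 0]) cube([198, 15, 51]);
translate([208, 499, 250]) cube([198, 15, 51]);


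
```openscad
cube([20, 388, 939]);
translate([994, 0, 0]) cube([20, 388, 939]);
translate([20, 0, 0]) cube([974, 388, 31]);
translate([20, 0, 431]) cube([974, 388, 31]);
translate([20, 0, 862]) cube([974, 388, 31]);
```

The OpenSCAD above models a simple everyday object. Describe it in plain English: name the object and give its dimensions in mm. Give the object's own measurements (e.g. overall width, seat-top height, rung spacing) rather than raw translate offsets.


An open bookshelf. Two side panels, each 20 mm thick, 388 mm deep and 939 mm tall, stand 1014 mm apart (outside-to-outside). Between them sit 3 shelves, each 31 mm thick and 388 mm deep, spanning the full gap between the sides. The bottom shelf rests on the floor (its underside at z = 0) and the clear gap between one shelf's top and the next shelf's underside is 400 mm.


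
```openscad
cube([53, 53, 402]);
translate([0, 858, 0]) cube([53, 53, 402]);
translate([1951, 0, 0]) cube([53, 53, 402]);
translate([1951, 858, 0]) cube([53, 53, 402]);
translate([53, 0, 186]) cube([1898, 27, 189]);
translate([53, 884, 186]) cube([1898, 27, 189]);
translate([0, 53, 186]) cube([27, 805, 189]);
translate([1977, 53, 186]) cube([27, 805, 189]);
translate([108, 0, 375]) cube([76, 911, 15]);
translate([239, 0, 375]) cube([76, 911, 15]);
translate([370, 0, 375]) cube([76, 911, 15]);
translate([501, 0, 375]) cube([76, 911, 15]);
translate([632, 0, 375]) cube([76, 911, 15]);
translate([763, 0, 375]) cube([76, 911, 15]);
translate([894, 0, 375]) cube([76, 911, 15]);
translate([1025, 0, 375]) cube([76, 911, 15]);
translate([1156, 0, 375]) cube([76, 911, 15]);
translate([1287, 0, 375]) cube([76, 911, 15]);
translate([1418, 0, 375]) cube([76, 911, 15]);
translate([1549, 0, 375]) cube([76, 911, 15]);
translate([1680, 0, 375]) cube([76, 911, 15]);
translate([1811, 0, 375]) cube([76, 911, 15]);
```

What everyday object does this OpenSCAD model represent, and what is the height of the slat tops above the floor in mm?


A bed frame. The slat-top height is 390 mm.

Four posts, four rails, and a row of slats — a bed frame. Slats sit on the rails at z = 186 + 189 = 375; with slat thickness 15, the top is 390 mm.


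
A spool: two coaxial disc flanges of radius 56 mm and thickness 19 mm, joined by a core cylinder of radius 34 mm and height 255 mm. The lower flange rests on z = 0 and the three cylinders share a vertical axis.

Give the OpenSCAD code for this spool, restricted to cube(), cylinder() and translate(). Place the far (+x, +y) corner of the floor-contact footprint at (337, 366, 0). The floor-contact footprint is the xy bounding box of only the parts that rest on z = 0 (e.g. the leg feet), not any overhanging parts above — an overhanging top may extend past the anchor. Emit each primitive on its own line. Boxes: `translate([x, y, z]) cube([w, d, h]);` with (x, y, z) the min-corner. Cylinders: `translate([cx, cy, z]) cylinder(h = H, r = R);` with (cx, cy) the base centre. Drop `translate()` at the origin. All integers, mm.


translate([281, 310, 0]) cylinder(h = 19, r = 56);
translate([281, 310, 19]) cylinder(h = 255, r = 34);
translate([281, 310, 274]) cylinder(h = 19, r = 56);


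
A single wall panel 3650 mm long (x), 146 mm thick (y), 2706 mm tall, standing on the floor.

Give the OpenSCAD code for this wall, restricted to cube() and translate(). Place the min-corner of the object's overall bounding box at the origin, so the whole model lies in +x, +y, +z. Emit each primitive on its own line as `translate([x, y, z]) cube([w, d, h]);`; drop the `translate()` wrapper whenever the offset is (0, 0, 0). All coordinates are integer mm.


cube([3650, 146, 2706]);


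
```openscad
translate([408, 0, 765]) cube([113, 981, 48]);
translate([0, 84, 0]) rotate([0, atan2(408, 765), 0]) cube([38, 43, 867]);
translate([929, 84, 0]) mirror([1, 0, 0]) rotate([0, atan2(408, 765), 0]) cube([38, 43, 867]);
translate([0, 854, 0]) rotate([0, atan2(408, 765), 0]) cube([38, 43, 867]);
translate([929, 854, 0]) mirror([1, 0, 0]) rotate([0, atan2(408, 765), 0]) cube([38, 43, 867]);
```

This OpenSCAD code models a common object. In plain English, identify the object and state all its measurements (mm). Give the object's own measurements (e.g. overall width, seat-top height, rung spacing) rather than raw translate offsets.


A sawhorse. A 113×981×48 mm beam (x, y, z) sits on two A-frame leg pairs. Each pair is two raked legs of 38×43 mm section (43 mm along y) splaying symmetrically in x. Each leg rises 765 mm vertically over 408 mm of horizontal reach and is 867 mm long along its own axis. Every leg's outer bottom edge rests on the floor and its outer top edge meets a bottom edge of the beam — the left legs (tilting toward +x) meet the beam's −x bottom edge, the right legs (their mirror images, tilting toward −x) meet its +x bottom edge — so the leg tops tuck under the beam, the beam's underside is 765 mm above the floor, and the feet are 929 mm apart outside-to-outside with the beam centred between them. The two leg pairs are set in 84 mm from either end of the beam.


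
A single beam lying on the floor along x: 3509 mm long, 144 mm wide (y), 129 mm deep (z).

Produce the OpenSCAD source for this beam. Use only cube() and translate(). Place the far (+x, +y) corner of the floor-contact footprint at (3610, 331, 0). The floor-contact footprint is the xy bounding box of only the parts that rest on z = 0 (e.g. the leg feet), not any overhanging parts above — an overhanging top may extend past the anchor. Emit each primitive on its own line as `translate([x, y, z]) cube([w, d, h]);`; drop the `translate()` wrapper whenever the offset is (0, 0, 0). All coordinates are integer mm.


translate([101, 187, 0]) cube([3509, 144, 129]);


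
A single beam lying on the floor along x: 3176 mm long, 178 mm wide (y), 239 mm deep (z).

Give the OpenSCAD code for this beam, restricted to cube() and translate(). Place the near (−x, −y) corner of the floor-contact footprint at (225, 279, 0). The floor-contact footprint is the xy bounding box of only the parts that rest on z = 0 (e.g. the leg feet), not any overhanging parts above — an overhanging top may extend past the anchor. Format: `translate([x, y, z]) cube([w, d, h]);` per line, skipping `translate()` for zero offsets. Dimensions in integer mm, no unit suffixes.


translate([225, 279, 0]) cube([3176, 178, 239]);


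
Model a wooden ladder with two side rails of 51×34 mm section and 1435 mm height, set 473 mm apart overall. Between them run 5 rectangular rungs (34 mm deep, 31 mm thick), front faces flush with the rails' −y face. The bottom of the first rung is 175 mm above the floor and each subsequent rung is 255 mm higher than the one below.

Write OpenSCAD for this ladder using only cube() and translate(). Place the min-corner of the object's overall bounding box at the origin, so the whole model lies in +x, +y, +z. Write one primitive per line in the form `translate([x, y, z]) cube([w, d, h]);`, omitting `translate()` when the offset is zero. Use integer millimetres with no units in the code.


cube([51, 34, 1435]);
translate([422, 0, 0]) cube([51, 34, 1435]);
translate([51, 0, 175]) cube([371, 34, 31]);
translate([51, 0, 430]) cube([371, 34, 31]);
translate([51, 0, 685]) cube([371, 34, 31]);
translate([51, 0, 940]) cube([371, 34, 31]);
translate([51, 0, 1195]) cube([371, 34, 31]);


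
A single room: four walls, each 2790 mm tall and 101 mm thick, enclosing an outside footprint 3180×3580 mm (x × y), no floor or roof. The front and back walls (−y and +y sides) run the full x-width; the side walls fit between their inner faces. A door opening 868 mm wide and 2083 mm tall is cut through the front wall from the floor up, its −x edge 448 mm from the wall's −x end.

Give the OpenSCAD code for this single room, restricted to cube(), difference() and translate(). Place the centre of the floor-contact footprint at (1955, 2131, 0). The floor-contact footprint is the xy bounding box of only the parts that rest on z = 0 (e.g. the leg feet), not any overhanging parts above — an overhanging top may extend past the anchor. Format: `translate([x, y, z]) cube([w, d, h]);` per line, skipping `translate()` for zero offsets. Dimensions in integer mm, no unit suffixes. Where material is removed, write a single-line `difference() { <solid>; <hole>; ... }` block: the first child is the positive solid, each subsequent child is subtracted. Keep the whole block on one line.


difference() { translate([365, 341, 0]) cube([3180, 101, 2790]); translate([813, 341, 0]) cube([868, 101, 2083]); }
translate([365, 3820, 0]) cube([3180, 101, 2790]);
translate([365, 442, 0]) cube([101, 3378, 2790]);
translate([3444, 442, 0]) cube([101, 3378, 2790]);
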